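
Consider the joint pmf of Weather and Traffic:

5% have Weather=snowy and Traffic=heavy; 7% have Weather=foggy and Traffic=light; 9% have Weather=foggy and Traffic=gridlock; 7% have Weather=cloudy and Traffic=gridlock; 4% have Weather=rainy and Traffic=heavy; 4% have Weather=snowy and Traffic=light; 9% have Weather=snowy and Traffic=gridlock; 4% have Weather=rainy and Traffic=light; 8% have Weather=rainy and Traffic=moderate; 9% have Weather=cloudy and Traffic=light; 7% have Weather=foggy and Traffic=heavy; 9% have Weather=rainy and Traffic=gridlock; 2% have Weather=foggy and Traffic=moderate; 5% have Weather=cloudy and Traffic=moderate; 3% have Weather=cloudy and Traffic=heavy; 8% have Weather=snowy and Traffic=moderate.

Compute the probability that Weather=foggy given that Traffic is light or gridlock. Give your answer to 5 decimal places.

P(Traffic=light) = 0.09 + 0.04 + 0.04 + 0.07 = 0.24.
P(Traffic=gridlock) = 0.07 + 0.09 + 0.09 + 0.09 = 0.34.
P(Traffic ∈ {light, gridlock}) = 0.24 + 0.34 = 0.58; P(Weather=foggy, Traffic ∈ {light, gridlock}) = 0.07 + 0.09 = 0.16.
P(Weather=foggy | Traffic ∈ {light, gridlock}) = 0.16/0.58 = 0.27586.

0.27586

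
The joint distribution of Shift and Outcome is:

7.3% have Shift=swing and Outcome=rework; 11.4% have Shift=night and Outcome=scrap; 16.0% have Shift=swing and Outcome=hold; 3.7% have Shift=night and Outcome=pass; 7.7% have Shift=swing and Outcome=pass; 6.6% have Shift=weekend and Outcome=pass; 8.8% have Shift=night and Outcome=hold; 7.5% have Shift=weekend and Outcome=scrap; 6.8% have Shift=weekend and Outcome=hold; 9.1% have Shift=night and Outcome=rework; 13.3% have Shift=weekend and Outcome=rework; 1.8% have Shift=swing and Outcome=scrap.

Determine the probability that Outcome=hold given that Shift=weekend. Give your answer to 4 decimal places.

0.1988

P(Shift=weekend) = 0.066 + 0.133 + 0.075 + 0.068 = 0.342.
P(Outcome=hold | Shift=weekend) = 0.068/0.342 = 0.1988.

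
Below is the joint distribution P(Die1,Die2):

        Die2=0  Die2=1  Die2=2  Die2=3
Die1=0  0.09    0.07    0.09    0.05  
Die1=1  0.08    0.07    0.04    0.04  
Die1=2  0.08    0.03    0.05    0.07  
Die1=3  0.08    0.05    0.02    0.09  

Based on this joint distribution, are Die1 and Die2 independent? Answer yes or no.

no

P(Die1=3) = 0.24 and P(Die2=3) = 0.25, so their product is 0.0600, but P(Die1=3, Die2=3) = 0.09. Since these differ, Die1 and Die2 are not independent.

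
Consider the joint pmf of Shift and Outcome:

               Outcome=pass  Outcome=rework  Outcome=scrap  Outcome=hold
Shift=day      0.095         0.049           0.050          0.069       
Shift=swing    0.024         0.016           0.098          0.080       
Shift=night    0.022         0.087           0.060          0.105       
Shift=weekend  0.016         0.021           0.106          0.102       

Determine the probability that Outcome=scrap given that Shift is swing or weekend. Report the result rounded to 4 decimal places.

0.4406

P(Shift=swing) = 0.024 + 0.016 + 0.098 + 0.080 = 0.218.
P(Shift=weekend) = 0.016 + 0.021 + 0.106 + 0.102 = 0.245.
P(Shift ∈ {swing, weekend}) = 0.218 + 0.245 = 0.463; P(Outcome=scrap, Shift ∈ {swing, weekend}) = 0.098 + 0.106 = 0.204.
P(Outcome=scrap | Shift ∈ {swing, weekend}) = 0.204/0.463 = 0.4406.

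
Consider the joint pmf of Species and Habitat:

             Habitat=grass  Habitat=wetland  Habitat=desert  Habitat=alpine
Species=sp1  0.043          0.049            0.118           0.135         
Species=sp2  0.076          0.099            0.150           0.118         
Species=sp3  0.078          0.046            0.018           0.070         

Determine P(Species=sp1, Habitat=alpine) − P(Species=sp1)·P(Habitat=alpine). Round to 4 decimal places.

P(Species=sp1) = 0.043 + 0.049 + 0.118 + 0.135 = 0.345.
P(Habitat=alpine) = 0.135 + 0.118 + 0.070 = 0.323.
P(Species=sp1, Habitat=alpine) − P(Species=sp1)P(Habitat=alpine) = 0.135 − 0.345×0.323 = 0.0236.

0.0236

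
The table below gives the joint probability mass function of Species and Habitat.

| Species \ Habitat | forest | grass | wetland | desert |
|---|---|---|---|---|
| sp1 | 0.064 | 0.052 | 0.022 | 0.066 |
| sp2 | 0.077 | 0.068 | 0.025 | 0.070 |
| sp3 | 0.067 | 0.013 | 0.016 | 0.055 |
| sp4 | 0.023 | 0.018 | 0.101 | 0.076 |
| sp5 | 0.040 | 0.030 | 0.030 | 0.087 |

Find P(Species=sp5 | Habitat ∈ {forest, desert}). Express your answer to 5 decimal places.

0.20320

P(Habitat=forest) = 0.064 + 0.077 + 0.067 + 0.023 + 0.040 = 0.271.
P(Habitat=desert) = 0.066 + 0.070 + 0.055 + 0.076 + 0.087 = 0.354.
P(Habitat ∈ {forest, desert}) = 0.271 + 0.354 = 0.625; P(Species=sp5, Habitat ∈ {forest, desert}) = 0.040 + 0.087 = 0.127.
P(Species=sp5 | Habitat ∈ {forest, desert}) = 0.127/0.625 = 0.20320.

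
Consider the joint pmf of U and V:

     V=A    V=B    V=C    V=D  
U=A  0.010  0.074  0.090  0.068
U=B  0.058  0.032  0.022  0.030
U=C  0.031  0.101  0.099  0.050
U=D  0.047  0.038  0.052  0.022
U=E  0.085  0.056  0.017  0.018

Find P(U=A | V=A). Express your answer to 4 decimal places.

P(V=A) = 0.010 + 0.058 + 0.031 + 0.047 + 0.085 = 0.231.
P(U=A | V=A) = 0.010/0.231 = 0.0433.

0.0433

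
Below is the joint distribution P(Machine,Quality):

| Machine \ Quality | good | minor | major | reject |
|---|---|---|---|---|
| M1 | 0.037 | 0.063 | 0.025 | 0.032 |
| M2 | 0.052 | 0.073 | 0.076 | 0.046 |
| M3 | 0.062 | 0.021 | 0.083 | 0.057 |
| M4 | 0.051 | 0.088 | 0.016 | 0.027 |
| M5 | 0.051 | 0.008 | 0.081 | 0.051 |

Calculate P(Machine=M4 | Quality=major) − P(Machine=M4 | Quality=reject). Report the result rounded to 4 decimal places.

P(Quality=major) = 0.025 + 0.076 + 0.083 + 0.016 + 0.081 = 0.281; P(Machine=M4 | Quality=major) = 0.016/0.281 = 0.05694.
P(Quality=reject) = 0.032 + 0.046 + 0.057 + 0.027 + 0.051 = 0.213; P(Machine=M4 | Quality=reject) = 0.027/0.213 = 0.12676.
Difference = -0.0698.

-0.0698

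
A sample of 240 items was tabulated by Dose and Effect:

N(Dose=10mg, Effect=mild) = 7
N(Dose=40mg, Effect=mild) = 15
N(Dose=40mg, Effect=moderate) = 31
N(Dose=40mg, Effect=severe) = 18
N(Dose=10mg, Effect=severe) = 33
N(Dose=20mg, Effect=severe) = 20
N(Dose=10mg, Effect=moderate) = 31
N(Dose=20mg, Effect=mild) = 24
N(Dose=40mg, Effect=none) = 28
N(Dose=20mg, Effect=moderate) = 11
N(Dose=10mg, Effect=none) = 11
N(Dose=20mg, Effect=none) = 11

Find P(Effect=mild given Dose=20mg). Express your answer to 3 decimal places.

0.364

Total with Dose=20mg: 11 + 24 + 11 + 20 = 66.
P(Effect=mild | Dose=20mg) = 24/66 = 0.364.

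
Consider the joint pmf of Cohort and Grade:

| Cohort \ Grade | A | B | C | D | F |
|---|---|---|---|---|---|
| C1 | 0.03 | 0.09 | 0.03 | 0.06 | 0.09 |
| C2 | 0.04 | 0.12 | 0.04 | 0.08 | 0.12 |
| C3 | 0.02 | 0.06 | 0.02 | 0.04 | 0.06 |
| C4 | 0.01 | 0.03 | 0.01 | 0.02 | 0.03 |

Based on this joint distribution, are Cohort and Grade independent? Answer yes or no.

Every cell satisfies P(Cohort,Grade) = P(Cohort)·P(Grade). For instance P(Cohort=C3) = 0.20, P(Grade=D) = 0.20, and 0.20×0.20 = 0.04 matches the joint entry. So Cohort and Grade are independent.

yes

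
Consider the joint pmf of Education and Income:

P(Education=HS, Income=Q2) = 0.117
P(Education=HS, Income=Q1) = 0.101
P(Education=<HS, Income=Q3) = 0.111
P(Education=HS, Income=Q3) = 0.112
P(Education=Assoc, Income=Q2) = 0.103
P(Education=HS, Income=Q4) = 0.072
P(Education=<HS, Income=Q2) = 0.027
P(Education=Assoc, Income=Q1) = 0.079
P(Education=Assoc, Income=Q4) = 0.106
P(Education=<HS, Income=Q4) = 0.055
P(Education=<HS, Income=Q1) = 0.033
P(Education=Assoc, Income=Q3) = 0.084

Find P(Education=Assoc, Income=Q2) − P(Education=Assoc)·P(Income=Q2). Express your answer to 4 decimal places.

0.0111

P(Education=Assoc) = 0.079 + 0.103 + 0.084 + 0.106 = 0.372.
P(Income=Q2) = 0.027 + 0.117 + 0.103 = 0.247.
P(Education=Assoc, Income=Q2) − P(Education=Assoc)P(Income=Q2) = 0.103 − 0.372×0.247 = 0.0111.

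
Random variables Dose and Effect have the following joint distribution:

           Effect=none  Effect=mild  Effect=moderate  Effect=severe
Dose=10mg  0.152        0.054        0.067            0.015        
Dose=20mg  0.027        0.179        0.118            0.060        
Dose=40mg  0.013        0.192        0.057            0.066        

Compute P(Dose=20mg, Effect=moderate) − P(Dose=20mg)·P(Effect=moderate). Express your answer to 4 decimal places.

0.0251

P(Dose=20mg) = 0.027 + 0.179 + 0.118 + 0.060 = 0.384.
P(Effect=moderate) = 0.067 + 0.118 + 0.057 = 0.242.
P(Dose=20mg, Effect=moderate) − P(Dose=20mg)P(Effect=moderate) = 0.118 − 0.384×0.242 = 0.0251.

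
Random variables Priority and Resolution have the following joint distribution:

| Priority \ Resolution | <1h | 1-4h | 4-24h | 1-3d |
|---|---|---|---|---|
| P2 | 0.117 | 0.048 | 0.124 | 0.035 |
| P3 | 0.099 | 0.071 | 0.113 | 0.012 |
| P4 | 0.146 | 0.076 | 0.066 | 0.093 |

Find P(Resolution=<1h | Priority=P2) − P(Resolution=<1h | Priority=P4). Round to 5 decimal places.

-0.02209

P(Priority=P2) = 0.117 + 0.048 + 0.124 + 0.035 = 0.324; P(Resolution=<1h | Priority=P2) = 0.117/0.324 = 0.361111.
P(Priority=P4) = 0.146 + 0.076 + 0.066 + 0.093 = 0.381; P(Resolution=<1h | Priority=P4) = 0.146/0.381 = 0.383202.
Difference = -0.02209.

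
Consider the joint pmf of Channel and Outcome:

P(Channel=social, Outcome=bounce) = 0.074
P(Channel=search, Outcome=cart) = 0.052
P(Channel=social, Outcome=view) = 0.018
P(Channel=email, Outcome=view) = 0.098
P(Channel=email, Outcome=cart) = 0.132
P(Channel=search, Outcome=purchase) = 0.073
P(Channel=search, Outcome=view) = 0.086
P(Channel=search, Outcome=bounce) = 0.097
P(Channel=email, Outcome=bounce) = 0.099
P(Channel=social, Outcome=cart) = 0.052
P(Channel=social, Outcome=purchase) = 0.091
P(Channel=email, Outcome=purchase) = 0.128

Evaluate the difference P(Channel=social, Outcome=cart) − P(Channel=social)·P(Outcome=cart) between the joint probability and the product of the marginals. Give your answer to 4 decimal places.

P(Channel=social) = 0.074 + 0.018 + 0.052 + 0.091 = 0.235.
P(Outcome=cart) = 0.132 + 0.052 + 0.052 = 0.236.
P(Channel=social, Outcome=cart) − P(Channel=social)P(Outcome=cart) = 0.052 − 0.235×0.236 = -0.0035.

-0.0035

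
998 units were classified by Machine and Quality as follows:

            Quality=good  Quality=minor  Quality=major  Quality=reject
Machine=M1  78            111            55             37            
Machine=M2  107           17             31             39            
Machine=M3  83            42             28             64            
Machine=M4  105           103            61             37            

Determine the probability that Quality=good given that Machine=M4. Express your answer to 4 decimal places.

0.3431

Total with Machine=M4: 105 + 103 + 61 + 37 = 306.
P(Quality=good | Machine=M4) = 105/306 = 0.3431.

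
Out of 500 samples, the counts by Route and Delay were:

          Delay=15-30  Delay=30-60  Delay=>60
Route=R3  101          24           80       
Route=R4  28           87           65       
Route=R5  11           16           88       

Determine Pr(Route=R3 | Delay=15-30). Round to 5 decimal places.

Total with Delay=15-30: 101 + 28 + 11 = 140.
P(Route=R3 | Delay=15-30) = 101/140 = 0.72143.

0.72143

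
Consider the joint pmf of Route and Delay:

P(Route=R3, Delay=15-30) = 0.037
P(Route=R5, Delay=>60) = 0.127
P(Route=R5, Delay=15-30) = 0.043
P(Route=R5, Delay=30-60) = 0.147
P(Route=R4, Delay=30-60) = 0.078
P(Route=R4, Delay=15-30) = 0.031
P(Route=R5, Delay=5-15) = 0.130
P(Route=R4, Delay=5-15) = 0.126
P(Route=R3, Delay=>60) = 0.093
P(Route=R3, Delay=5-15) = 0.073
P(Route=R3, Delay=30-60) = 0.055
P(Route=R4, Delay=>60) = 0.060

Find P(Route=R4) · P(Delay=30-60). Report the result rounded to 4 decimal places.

0.0826

P(Route=R4) = 0.126 + 0.031 + 0.078 + 0.060 = 0.295.
P(Delay=30-60) = 0.055 + 0.078 + 0.147 = 0.280.
Product: 0.295 × 0.280 = 0.0826.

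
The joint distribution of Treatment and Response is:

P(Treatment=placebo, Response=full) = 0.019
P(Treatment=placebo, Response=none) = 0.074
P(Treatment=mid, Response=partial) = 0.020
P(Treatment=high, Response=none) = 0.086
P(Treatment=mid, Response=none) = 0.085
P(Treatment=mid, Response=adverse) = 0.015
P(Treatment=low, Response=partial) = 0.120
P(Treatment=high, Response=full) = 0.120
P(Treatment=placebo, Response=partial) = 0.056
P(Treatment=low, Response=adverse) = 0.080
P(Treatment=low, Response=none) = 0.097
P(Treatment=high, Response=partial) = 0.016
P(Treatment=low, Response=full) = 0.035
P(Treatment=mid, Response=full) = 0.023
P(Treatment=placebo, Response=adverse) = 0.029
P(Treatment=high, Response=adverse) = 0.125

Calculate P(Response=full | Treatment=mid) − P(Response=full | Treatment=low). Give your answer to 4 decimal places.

0.0554

P(Treatment=mid) = 0.085 + 0.020 + 0.023 + 0.015 = 0.143; P(Response=full | Treatment=mid) = 0.023/0.143 = 0.16084.
P(Treatment=low) = 0.097 + 0.120 + 0.035 + 0.080 = 0.332; P(Response=full | Treatment=low) = 0.035/0.332 = 0.10542.
Difference = 0.0554.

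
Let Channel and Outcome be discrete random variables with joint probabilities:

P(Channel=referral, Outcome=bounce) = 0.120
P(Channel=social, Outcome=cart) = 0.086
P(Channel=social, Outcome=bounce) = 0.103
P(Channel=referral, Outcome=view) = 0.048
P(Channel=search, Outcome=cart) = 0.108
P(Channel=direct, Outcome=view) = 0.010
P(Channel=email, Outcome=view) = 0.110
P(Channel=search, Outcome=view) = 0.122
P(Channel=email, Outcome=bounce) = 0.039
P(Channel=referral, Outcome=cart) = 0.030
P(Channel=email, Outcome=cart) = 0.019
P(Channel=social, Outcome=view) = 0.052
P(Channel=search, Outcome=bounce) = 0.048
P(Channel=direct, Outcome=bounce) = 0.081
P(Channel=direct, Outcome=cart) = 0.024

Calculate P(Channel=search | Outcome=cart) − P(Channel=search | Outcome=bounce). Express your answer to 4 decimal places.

0.2817

P(Outcome=cart) = 0.019 + 0.108 + 0.086 + 0.024 + 0.030 = 0.267; P(Channel=search | Outcome=cart) = 0.108/0.267 = 0.40449.
P(Outcome=bounce) = 0.039 + 0.048 + 0.103 + 0.081 + 0.120 = 0.391; P(Channel=search | Outcome=bounce) = 0.048/0.391 = 0.12276.
Difference = 0.2817.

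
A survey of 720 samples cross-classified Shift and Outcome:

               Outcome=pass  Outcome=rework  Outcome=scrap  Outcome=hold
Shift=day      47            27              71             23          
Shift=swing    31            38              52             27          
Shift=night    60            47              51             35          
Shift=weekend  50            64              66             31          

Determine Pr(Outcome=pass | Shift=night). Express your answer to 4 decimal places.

0.3109

Total with Shift=night: 60 + 47 + 51 + 35 = 193.
P(Outcome=pass | Shift=night) = 60/193 = 0.3109.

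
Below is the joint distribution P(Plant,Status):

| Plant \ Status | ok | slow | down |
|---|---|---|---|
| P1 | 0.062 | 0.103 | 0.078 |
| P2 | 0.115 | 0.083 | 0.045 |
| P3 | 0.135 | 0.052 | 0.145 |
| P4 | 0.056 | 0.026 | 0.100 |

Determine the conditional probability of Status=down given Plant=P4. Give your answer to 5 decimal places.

0.54945

P(Plant=P4) = 0.056 + 0.026 + 0.100 = 0.182.
P(Status=down | Plant=P4) = 0.100/0.182 = 0.54945.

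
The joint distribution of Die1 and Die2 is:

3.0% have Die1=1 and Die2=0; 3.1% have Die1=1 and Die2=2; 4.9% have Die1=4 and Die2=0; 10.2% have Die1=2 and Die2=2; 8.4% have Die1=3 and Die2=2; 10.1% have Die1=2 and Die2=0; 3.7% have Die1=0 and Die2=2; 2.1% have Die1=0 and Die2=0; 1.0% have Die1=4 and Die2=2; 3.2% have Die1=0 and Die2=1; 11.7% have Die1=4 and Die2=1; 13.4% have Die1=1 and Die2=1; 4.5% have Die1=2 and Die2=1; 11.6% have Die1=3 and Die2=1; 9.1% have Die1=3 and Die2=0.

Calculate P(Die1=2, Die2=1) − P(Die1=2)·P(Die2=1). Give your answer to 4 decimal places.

P(Die1=2) = 0.101 + 0.045 + 0.102 = 0.248.
P(Die2=1) = 0.032 + 0.134 + 0.045 + 0.116 + 0.117 = 0.444.
P(Die1=2, Die2=1) − P(Die1=2)P(Die2=1) = 0.045 − 0.248×0.444 = -0.0651.

-0.0651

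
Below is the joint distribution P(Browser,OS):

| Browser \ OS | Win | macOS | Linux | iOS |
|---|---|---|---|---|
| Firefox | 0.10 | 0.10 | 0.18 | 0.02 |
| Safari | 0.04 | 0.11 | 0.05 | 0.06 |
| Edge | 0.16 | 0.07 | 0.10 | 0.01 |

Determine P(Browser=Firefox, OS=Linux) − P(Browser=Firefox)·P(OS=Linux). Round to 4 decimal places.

P(Browser=Firefox) = 0.10 + 0.10 + 0.18 + 0.02 = 0.40.
P(OS=Linux) = 0.18 + 0.05 + 0.10 = 0.33.
P(Browser=Firefox, OS=Linux) − P(Browser=Firefox)P(OS=Linux) = 0.18 − 0.40×0.33 = 0.0480.

0.0480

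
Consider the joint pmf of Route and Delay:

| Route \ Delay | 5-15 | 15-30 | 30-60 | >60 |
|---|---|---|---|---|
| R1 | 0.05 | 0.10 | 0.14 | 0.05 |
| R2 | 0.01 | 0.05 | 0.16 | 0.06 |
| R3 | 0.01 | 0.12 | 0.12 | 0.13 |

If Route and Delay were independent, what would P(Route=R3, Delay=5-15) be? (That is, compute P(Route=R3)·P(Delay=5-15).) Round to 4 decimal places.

P(Route=R3) = 0.01 + 0.12 + 0.12 + 0.13 = 0.38.
P(Delay=5-15) = 0.05 + 0.01 + 0.01 = 0.07.
Product: 0.38 × 0.07 = 0.0266.

0.0266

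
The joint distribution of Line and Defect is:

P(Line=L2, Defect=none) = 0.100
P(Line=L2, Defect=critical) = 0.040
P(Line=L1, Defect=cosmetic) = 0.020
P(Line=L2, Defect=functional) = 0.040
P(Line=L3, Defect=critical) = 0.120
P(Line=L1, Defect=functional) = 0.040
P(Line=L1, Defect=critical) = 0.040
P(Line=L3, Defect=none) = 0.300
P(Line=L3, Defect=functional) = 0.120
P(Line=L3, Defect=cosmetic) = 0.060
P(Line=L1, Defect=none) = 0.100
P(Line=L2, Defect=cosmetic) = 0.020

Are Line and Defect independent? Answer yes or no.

Every cell satisfies P(Line,Defect) = P(Line)·P(Defect). For instance P(Line=L3) = 0.600, P(Defect=none) = 0.500, and 0.600×0.500 = 0.300 matches the joint entry. So Line and Defect are independent.

yes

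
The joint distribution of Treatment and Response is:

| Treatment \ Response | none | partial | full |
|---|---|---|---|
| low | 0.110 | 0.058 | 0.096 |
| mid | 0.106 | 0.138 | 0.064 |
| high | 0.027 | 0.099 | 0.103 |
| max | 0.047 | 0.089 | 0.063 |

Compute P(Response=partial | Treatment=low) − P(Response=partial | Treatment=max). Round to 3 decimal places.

-0.228

P(Treatment=low) = 0.110 + 0.058 + 0.096 = 0.264; P(Response=partial | Treatment=low) = 0.058/0.264 = 0.2197.
P(Treatment=max) = 0.047 + 0.089 + 0.063 = 0.199; P(Response=partial | Treatment=max) = 0.089/0.199 = 0.4472.
Difference = -0.228.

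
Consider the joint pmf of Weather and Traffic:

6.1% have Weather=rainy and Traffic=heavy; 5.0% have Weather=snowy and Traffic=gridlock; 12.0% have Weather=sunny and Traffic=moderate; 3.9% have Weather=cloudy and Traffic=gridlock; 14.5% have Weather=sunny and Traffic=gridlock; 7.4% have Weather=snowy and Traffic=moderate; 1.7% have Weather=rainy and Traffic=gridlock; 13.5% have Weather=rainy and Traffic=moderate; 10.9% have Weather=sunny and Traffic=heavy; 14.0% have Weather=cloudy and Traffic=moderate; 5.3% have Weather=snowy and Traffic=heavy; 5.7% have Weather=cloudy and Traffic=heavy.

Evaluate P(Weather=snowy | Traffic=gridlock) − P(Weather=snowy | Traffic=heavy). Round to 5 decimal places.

0.00992

P(Traffic=gridlock) = 0.145 + 0.039 + 0.017 + 0.050 = 0.251; P(Weather=snowy | Traffic=gridlock) = 0.050/0.251 = 0.199203.
P(Traffic=heavy) = 0.109 + 0.057 + 0.061 + 0.053 = 0.280; P(Weather=snowy | Traffic=heavy) = 0.053/0.280 = 0.189286.
Difference = 0.00992.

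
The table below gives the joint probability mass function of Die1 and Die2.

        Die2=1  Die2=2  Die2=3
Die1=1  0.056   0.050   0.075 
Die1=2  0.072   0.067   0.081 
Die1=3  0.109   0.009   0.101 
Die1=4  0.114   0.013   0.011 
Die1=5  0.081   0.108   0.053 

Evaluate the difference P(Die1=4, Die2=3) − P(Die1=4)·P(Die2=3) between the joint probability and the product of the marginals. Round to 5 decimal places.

P(Die1=4) = 0.114 + 0.013 + 0.011 = 0.138.
P(Die2=3) = 0.075 + 0.081 + 0.101 + 0.011 + 0.053 = 0.321.
P(Die1=4, Die2=3) − P(Die1=4)P(Die2=3) = 0.011 − 0.138×0.321 = -0.03330.

-0.03330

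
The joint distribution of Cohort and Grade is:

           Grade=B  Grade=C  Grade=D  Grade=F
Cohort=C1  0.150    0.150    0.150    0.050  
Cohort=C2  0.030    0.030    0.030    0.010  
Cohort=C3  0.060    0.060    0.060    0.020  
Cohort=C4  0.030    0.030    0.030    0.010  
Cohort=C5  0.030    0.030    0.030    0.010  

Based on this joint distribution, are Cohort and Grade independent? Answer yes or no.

yes

Every cell satisfies P(Cohort,Grade) = P(Cohort)·P(Grade). For instance P(Cohort=C1) = 0.500, P(Grade=D) = 0.300, and 0.500×0.300 = 0.150 matches the joint entry. So Cohort and Grade are independent.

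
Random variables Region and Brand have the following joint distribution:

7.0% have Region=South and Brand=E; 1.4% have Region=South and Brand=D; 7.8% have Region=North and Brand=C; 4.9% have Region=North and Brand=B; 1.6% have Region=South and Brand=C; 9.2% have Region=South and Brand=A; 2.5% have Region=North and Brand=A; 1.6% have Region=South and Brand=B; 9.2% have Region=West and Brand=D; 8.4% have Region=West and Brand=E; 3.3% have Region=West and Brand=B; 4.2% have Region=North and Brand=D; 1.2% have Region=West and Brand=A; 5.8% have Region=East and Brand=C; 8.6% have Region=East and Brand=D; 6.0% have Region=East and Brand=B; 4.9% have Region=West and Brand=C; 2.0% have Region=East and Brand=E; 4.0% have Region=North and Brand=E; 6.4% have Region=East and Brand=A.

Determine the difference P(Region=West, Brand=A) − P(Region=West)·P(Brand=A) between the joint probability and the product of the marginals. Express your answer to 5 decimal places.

-0.04011

P(Region=West) = 0.012 + 0.033 + 0.049 + 0.092 + 0.084 = 0.270.
P(Brand=A) = 0.025 + 0.092 + 0.064 + 0.012 = 0.193.
P(Region=West, Brand=A) − P(Region=West)P(Brand=A) = 0.012 − 0.270×0.193 = -0.04011.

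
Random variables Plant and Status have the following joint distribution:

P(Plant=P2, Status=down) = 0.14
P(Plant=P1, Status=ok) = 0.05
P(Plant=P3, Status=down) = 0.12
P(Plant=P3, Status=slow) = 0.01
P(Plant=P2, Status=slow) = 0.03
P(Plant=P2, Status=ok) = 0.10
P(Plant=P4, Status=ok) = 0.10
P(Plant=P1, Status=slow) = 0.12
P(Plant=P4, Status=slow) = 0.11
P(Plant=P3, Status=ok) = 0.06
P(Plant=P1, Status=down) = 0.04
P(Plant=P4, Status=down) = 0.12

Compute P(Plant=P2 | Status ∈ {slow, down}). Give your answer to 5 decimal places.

P(Status=slow) = 0.12 + 0.03 + 0.01 + 0.11 = 0.27.
P(Status=down) = 0.04 + 0.14 + 0.12 + 0.12 = 0.42.
P(Status ∈ {slow, down}) = 0.27 + 0.42 = 0.69; P(Plant=P2, Status ∈ {slow, down}) = 0.03 + 0.14 = 0.17.
P(Plant=P2 | Status ∈ {slow, down}) = 0.17/0.69 = 0.24638.

0.24638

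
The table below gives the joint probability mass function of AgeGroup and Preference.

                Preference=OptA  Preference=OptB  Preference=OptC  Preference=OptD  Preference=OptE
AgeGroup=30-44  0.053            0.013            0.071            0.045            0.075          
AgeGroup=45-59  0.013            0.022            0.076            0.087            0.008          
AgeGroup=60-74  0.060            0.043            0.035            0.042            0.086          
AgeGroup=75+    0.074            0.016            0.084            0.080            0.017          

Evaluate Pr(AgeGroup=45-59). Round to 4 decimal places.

0.2060

P(AgeGroup=45-59) = 0.013 + 0.022 + 0.076 + 0.087 + 0.008 = 0.206.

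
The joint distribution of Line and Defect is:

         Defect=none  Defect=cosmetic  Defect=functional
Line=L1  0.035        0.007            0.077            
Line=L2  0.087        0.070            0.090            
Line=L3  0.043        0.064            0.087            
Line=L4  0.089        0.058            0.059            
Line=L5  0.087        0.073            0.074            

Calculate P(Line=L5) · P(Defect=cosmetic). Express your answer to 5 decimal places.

0.06365

P(Line=L5) = 0.087 + 0.073 + 0.074 = 0.234.
P(Defect=cosmetic) = 0.007 + 0.070 + 0.064 + 0.058 + 0.073 = 0.272.
Product: 0.234 × 0.272 = 0.06365.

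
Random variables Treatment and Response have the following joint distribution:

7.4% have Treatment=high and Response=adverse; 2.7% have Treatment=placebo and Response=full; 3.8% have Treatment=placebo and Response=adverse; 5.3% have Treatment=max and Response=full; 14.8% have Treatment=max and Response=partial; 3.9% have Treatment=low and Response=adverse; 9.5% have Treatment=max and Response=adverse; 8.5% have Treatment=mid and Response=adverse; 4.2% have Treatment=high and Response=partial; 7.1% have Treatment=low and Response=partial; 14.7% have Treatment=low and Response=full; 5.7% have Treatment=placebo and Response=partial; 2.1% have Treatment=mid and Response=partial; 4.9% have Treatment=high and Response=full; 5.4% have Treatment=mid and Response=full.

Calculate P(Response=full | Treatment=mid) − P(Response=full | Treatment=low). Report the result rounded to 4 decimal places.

P(Treatment=mid) = 0.021 + 0.054 + 0.085 = 0.160; P(Response=full | Treatment=mid) = 0.054/0.160 = 0.33750.
P(Treatment=low) = 0.071 + 0.147 + 0.039 = 0.257; P(Response=full | Treatment=low) = 0.147/0.257 = 0.57198.
Difference = -0.2345.

-0.2345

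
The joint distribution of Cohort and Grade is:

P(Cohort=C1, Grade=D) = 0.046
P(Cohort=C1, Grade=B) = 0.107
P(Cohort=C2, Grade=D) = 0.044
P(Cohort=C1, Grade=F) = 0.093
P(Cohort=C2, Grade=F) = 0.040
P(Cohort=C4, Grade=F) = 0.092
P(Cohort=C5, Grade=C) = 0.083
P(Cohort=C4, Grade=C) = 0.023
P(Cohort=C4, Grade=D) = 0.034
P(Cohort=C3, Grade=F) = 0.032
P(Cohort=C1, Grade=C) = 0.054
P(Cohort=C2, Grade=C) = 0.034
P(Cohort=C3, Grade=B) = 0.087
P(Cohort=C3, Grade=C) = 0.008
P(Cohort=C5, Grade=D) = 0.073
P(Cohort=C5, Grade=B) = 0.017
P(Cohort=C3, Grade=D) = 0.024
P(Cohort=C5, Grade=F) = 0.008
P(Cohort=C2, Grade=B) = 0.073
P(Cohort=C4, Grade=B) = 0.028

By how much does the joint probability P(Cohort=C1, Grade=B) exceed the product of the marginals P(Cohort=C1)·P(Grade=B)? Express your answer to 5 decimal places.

0.01340

P(Cohort=C1) = 0.107 + 0.054 + 0.046 + 0.093 = 0.300.
P(Grade=B) = 0.107 + 0.073 + 0.087 + 0.028 + 0.017 = 0.312.
P(Cohort=C1, Grade=B) − P(Cohort=C1)P(Grade=B) = 0.107 − 0.300×0.312 = 0.01340.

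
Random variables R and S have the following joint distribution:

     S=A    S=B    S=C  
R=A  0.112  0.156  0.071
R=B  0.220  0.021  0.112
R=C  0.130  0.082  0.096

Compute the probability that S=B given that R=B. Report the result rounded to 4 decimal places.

0.0595

P(R=B) = 0.220 + 0.021 + 0.112 = 0.353.
P(S=B | R=B) = 0.021/0.353 = 0.0595.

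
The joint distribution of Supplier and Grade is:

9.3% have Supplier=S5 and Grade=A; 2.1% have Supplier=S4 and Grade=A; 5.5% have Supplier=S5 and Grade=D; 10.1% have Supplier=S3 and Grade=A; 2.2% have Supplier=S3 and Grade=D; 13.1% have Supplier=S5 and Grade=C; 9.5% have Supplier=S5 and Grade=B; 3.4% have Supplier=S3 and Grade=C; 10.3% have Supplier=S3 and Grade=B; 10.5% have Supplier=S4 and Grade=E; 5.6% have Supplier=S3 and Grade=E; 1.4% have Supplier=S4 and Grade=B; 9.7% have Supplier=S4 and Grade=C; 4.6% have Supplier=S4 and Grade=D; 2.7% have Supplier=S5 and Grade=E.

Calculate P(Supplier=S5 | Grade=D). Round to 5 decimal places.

P(Grade=D) = 0.022 + 0.046 + 0.055 = 0.123.
P(Supplier=S5 | Grade=D) = 0.055/0.123 = 0.44715.

0.44715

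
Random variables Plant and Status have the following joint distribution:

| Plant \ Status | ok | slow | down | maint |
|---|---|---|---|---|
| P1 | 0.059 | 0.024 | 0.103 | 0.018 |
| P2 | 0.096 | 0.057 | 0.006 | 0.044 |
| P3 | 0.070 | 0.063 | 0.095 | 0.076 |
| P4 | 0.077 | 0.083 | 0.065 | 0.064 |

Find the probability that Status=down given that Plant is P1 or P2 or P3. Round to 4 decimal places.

0.2869

P(Plant=P1) = 0.059 + 0.024 + 0.103 + 0.018 = 0.204.
P(Plant=P2) = 0.096 + 0.057 + 0.006 + 0.044 = 0.203.
P(Plant=P3) = 0.070 + 0.063 + 0.095 + 0.076 = 0.304.
P(Plant ∈ {P1, P2, P3}) = 0.204 + 0.203 + 0.304 = 0.711; P(Status=down, Plant ∈ {P1, P2, P3}) = 0.103 + 0.006 + 0.095 = 0.204.
P(Status=down | Plant ∈ {P1, P2, P3}) = 0.204/0.711 = 0.2869.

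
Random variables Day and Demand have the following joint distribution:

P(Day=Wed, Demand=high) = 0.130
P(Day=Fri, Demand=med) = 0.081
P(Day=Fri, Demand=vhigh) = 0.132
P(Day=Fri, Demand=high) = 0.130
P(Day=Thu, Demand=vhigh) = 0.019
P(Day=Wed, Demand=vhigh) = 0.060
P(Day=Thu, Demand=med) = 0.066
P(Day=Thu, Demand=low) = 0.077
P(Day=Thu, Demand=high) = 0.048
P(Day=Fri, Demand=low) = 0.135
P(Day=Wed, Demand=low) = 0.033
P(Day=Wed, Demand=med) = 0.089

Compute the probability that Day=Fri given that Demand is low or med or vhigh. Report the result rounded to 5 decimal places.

0.50289

P(Demand=low) = 0.033 + 0.077 + 0.135 = 0.245.
P(Demand=med) = 0.089 + 0.066 + 0.081 = 0.236.
P(Demand=vhigh) = 0.060 + 0.019 + 0.132 = 0.211.
P(Demand ∈ {low, med, vhigh}) = 0.245 + 0.236 + 0.211 = 0.692; P(Day=Fri, Demand ∈ {low, med, vhigh}) = 0.135 + 0.081 + 0.132 = 0.348.
P(Day=Fri | Demand ∈ {low, med, vhigh}) = 0.348/0.692 = 0.50289.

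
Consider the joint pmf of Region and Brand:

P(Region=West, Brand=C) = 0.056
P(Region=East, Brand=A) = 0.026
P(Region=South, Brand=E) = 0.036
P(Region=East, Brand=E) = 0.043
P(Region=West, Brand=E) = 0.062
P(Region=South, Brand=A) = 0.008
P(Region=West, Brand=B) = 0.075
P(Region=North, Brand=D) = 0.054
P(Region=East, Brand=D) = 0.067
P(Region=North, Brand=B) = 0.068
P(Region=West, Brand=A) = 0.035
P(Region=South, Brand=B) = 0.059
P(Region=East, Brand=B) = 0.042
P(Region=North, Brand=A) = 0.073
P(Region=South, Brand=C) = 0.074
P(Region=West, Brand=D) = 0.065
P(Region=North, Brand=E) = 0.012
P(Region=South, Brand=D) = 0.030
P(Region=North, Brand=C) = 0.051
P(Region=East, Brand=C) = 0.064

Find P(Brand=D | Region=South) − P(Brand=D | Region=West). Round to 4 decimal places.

-0.0769

P(Region=South) = 0.008 + 0.059 + 0.074 + 0.030 + 0.036 = 0.207; P(Brand=D | Region=South) = 0.030/0.207 = 0.14493.
P(Region=West) = 0.035 + 0.075 + 0.056 + 0.065 + 0.062 = 0.293; P(Brand=D | Region=West) = 0.065/0.293 = 0.22184.
Difference = -0.0769.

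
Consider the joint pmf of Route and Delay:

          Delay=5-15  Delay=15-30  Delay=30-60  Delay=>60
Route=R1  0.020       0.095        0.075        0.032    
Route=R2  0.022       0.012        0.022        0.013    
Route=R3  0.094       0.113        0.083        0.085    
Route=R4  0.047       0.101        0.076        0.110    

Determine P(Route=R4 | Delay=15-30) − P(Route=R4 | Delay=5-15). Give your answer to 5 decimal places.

0.05781

P(Delay=15-30) = 0.095 + 0.012 + 0.113 + 0.101 = 0.321; P(Route=R4 | Delay=15-30) = 0.101/0.321 = 0.314642.
P(Delay=5-15) = 0.020 + 0.022 + 0.094 + 0.047 = 0.183; P(Route=R4 | Delay=5-15) = 0.047/0.183 = 0.256831.
Difference = 0.05781.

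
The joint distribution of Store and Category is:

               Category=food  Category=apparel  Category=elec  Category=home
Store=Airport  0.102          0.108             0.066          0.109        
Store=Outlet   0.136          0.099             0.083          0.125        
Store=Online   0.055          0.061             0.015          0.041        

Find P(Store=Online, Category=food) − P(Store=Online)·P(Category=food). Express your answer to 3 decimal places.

0.005

P(Store=Online) = 0.055 + 0.061 + 0.015 + 0.041 = 0.172.
P(Category=food) = 0.102 + 0.136 + 0.055 = 0.293.
P(Store=Online, Category=food) − P(Store=Online)P(Category=food) = 0.055 − 0.172×0.293 = 0.005.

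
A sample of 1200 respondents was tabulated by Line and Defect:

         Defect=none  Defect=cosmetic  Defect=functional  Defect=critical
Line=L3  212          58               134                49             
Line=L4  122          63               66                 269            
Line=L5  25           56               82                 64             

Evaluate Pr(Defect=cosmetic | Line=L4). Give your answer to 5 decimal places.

0.12115

Total with Line=L4: 122 + 63 + 66 + 269 = 520.
P(Defect=cosmetic | Line=L4) = 63/520 = 0.12115.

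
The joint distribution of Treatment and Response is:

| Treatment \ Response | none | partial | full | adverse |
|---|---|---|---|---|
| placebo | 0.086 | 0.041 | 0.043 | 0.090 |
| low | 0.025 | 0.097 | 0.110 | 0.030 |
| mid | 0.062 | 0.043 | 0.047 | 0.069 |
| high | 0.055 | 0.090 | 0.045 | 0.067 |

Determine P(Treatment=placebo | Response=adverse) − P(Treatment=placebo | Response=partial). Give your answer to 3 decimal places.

0.200

P(Response=adverse) = 0.090 + 0.030 + 0.069 + 0.067 = 0.256; P(Treatment=placebo | Response=adverse) = 0.090/0.256 = 0.3516.
P(Response=partial) = 0.041 + 0.097 + 0.043 + 0.090 = 0.271; P(Treatment=placebo | Response=partial) = 0.041/0.271 = 0.1513.
Difference = 0.200.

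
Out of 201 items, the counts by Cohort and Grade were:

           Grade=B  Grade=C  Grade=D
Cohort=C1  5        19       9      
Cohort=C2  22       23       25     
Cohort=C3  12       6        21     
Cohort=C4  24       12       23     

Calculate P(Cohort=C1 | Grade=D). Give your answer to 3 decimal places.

0.115

Total with Grade=D: 9 + 25 + 21 + 23 = 78.
P(Cohort=C1 | Grade=D) = 9/78 = 0.115.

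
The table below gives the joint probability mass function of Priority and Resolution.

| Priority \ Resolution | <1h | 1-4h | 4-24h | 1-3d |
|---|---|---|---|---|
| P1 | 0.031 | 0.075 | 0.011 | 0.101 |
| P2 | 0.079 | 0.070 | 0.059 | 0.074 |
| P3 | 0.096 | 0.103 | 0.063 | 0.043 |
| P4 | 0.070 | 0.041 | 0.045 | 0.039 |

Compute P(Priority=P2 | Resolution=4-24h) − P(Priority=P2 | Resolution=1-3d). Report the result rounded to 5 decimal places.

0.04352

P(Resolution=4-24h) = 0.011 + 0.059 + 0.063 + 0.045 = 0.178; P(Priority=P2 | Resolution=4-24h) = 0.059/0.178 = 0.331461.
P(Resolution=1-3d) = 0.101 + 0.074 + 0.043 + 0.039 = 0.257; P(Priority=P2 | Resolution=1-3d) = 0.074/0.257 = 0.287938.
Difference = 0.04352.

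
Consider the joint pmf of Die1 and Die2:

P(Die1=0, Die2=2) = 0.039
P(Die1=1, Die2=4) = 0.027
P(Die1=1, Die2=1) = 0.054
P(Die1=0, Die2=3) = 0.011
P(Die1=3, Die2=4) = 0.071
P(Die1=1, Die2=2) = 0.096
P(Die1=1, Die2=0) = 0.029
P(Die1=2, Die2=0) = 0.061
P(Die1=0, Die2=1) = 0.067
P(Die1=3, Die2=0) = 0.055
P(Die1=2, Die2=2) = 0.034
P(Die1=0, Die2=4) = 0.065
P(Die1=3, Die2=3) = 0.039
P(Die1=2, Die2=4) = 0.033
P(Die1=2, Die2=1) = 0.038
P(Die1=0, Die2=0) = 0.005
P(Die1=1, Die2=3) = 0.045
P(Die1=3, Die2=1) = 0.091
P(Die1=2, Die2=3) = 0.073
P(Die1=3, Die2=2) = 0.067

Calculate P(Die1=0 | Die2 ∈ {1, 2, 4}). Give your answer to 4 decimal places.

P(Die2=1) = 0.067 + 0.054 + 0.038 + 0.091 = 0.250.
P(Die2=2) = 0.039 + 0.096 + 0.034 + 0.067 = 0.236.
P(Die2=4) = 0.065 + 0.027 + 0.033 + 0.071 = 0.196.
P(Die2 ∈ {1, 2, 4}) = 0.250 + 0.236 + 0.196 = 0.682; P(Die1=0, Die2 ∈ {1, 2, 4}) = 0.067 + 0.039 + 0.065 = 0.171.
P(Die1=0 | Die2 ∈ {1, 2, 4}) = 0.171/0.682 = 0.2507.

0.2507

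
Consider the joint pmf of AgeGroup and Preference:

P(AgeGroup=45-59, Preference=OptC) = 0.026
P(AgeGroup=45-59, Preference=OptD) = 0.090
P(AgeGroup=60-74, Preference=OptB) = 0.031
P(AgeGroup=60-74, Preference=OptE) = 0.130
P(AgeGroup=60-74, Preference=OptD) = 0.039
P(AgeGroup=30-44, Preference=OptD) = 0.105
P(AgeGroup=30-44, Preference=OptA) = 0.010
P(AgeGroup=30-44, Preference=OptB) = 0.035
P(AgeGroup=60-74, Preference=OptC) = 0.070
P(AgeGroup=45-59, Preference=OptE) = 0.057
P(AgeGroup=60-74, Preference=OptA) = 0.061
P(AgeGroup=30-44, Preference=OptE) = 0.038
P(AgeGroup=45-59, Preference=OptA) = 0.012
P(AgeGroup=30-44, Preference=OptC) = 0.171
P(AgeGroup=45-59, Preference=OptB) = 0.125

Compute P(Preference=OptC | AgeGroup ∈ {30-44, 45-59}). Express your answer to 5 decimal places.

0.29447

P(AgeGroup=30-44) = 0.010 + 0.035 + 0.171 + 0.105 + 0.038 = 0.359.
P(AgeGroup=45-59) = 0.012 + 0.125 + 0.026 + 0.090 + 0.057 = 0.310.
P(AgeGroup ∈ {30-44, 45-59}) = 0.359 + 0.310 = 0.669; P(Preference=OptC, AgeGroup ∈ {30-44, 45-59}) = 0.171 + 0.026 = 0.197.
P(Preference=OptC | AgeGroup ∈ {30-44, 45-59}) = 0.197/0.669 = 0.29447.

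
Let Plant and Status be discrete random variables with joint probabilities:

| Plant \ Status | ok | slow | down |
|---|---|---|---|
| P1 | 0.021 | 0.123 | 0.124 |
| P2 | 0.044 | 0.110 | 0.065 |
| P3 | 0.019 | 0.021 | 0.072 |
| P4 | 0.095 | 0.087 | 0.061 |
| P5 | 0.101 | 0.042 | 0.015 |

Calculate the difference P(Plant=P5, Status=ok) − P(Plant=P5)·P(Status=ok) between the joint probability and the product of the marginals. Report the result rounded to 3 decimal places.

0.057

P(Plant=P5) = 0.101 + 0.042 + 0.015 = 0.158.
P(Status=ok) = 0.021 + 0.044 + 0.019 + 0.095 + 0.101 = 0.280.
P(Plant=P5, Status=ok) − P(Plant=P5)P(Status=ok) = 0.101 − 0.158×0.280 = 0.057.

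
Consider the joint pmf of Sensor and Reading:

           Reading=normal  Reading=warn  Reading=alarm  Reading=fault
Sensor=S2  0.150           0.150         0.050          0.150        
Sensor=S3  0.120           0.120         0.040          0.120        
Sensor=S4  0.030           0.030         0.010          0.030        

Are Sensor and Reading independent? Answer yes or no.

Every cell satisfies P(Sensor,Reading) = P(Sensor)·P(Reading). For instance P(Sensor=S4) = 0.100, P(Reading=normal) = 0.300, and 0.100×0.300 = 0.030 matches the joint entry. So Sensor and Reading are independent.

yes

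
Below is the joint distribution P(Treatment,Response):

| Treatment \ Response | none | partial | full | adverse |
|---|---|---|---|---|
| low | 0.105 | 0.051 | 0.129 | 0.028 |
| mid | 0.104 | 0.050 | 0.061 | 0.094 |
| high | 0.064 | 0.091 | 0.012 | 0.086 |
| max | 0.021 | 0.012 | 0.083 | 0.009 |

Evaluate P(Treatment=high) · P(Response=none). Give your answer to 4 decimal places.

0.0744

P(Treatment=high) = 0.064 + 0.091 + 0.012 + 0.086 = 0.253.
P(Response=none) = 0.105 + 0.104 + 0.064 + 0.021 = 0.294.
Product: 0.253 × 0.294 = 0.0744.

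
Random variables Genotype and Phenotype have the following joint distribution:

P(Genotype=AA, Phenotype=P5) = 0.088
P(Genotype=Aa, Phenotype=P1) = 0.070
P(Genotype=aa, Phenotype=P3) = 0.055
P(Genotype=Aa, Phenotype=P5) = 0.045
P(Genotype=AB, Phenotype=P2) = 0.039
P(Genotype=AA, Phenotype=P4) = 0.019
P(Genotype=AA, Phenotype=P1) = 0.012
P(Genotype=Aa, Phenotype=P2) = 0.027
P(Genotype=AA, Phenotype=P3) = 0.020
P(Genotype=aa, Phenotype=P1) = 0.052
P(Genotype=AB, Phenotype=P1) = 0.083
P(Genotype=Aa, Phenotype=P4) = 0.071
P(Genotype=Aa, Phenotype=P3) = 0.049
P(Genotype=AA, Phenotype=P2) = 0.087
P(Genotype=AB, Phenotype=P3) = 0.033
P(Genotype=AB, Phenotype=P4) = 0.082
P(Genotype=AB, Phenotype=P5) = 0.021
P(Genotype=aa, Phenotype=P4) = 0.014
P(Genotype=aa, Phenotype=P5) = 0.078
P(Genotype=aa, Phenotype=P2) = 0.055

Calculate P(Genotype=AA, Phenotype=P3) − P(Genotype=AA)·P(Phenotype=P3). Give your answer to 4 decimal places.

-0.0155

P(Genotype=AA) = 0.012 + 0.087 + 0.020 + 0.019 + 0.088 = 0.226.
P(Phenotype=P3) = 0.020 + 0.049 + 0.055 + 0.033 = 0.157.
P(Genotype=AA, Phenotype=P3) − P(Genotype=AA)P(Phenotype=P3) = 0.020 − 0.226×0.157 = -0.0155.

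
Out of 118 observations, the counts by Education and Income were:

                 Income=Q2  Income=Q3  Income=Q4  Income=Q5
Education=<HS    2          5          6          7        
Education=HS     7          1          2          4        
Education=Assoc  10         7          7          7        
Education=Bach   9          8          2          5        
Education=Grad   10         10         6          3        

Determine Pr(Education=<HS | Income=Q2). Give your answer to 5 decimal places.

Total with Income=Q2: 2 + 7 + 10 + 9 + 10 = 38.
P(Education=<HS | Income=Q2) = 2/38 = 0.05263.

0.05263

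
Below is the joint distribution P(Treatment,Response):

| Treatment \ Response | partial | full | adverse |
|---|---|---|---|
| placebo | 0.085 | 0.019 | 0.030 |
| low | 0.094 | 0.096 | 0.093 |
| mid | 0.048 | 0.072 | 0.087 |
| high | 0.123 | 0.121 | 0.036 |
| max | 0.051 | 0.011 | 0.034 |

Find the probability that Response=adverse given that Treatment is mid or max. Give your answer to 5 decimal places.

0.39934

P(Treatment=mid) = 0.048 + 0.072 + 0.087 = 0.207.
P(Treatment=max) = 0.051 + 0.011 + 0.034 = 0.096.
P(Treatment ∈ {mid, max}) = 0.207 + 0.096 = 0.303; P(Response=adverse, Treatment ∈ {mid, max}) = 0.087 + 0.034 = 0.121.
P(Response=adverse | Treatment ∈ {mid, max}) = 0.121/0.303 = 0.39934.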